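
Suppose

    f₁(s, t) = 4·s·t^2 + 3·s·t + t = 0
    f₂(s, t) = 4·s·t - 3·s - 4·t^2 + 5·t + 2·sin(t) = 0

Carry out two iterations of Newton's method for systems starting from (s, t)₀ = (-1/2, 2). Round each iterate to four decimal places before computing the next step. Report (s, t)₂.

(-0.1214, 1.5274)

At (-1/2, 2): F = (-9.0000, -6.681405).
Jacobian J = [[4·t^2 + 3·t, 8·s·t + 3·s + 1], [4·t - 3, 4·s - 8·t + 2·cos(t) + 5]].
At the point, J = [[22.0000, -8.5000], [5.0000, -13.832294]] (det J = -261.810461).
Solving J·Δ = −F gives Δ = (0.2586, -0.3896).
Then the next iterate is (s, t)₁ = (-0.2414, 1.6104).
Round to (-0.2414, 1.6104) and repeat: F = (-2.060027, -1.153923), J = [[15.204753, -2.834204], [3.4416, -8.927987]].
Δ = (0.1200, -0.0830), so (s, t)₂ = (-0.1214, 1.5274).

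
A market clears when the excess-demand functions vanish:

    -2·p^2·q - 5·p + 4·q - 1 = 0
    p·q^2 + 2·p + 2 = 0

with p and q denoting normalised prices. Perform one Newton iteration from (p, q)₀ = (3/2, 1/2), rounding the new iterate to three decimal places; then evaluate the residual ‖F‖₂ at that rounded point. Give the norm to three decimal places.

10.364

At (3/2, 1/2): F = (-8.750, 5.375).
Jacobian J = [[-4·p·q - 5, -2·p^2 + 4], [q^2 + 2, 2·p·q]].
At the point, J = [[-8.000, -0.500], [2.250, 1.500]] (det J = -10.875).
Solving J·Δ = −F gives Δ = (-0.960, -2.144).
Then the next iterate is (p, q)₁ = (0.540, -1.644).
Re-evaluating at (0.540, -1.644): F = (-9.31722, 4.53948), so ‖F‖₂ = 10.364.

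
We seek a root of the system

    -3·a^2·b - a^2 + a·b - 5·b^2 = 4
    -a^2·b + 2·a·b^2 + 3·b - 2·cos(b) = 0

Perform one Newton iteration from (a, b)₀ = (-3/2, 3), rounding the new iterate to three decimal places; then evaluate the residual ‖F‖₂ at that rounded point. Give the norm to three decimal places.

15.123

At (-3/2, 3): F = (-76.000, -22.77002).
Jacobian J = [[-6·a·b - 2·a + b, -3·a^2 + a - 10·b], [-2·a·b + 2·b^2, -a^2 + 4·a·b + 2·sin(b) + 3]].
At the point, J = [[33.000, -38.250], [27.000, -16.96776]] (det J = 472.81392).
Solving J·Δ = −F gives Δ = (-0.885, -2.751).
Then the next iterate is (a, b)₁ = (-2.385, 0.249).
Re-evaluating at (-2.385, 0.249): F = (-14.84120, -2.90343), so ‖F‖₂ = 15.123.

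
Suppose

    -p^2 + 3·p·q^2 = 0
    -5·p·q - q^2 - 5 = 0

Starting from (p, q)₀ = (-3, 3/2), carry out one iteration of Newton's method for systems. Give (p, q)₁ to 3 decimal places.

(-1.773, 0.996)

At (-3, 3/2): F = (-29.250, 15.250).
Jacobian J = [[-2·p + 3·q^2, 6·p·q], [-5·q, -5·p - 2·q]].
At the point, J = [[12.750, -27.000], [-7.500, 12.000]] (det J = -49.500).
Solving J·Δ = −F gives Δ = (1.227, -0.504).
Then the next iterate is (p, q)₁ = (-1.773, 0.996).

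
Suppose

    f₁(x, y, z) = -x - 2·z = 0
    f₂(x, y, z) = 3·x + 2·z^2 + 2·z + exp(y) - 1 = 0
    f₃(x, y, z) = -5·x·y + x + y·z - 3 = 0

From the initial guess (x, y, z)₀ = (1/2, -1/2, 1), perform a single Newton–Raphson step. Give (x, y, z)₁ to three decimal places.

(2.378, 3.446, -1.189)

At (1/2, -1/2, 1): F = (-2.500, 5.10653, -1.750).
Jacobian J = [[-1, 0, -2], [3, exp(y), 4·z + 2], [-5·y + 1, -5·x + z, y]].
At the point, J = [[-1.000, 0.000, -2.000], [3.000, 0.60653, 6.000], [3.500, -1.500, -0.500]] (det J = 4.54898).
Solving J·Δ = −F gives Δ = (1.878, 3.946, -2.189).
Then the next iterate is (x, y, z)₁ = (2.378, 3.446, -1.189).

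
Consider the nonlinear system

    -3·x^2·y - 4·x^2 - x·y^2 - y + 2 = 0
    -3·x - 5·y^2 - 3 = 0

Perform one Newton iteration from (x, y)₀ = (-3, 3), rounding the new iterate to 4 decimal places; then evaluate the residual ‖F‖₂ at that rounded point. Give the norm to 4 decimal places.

At (-3, 3): F = (-91.0000, -39.0000).
Jacobian J = [[-6·x·y - 8·x - y^2, -3·x^2 - 2·x·y - 1], [-3, -10·y]].
At the point, J = [[69.0000, -10.0000], [-3.0000, -30.0000]] (det J = -2100.0000).
Solving J·Δ = −F gives Δ = (1.1143, -1.4114).
Then the next iterate is (x, y)₁ = (-1.8857, 1.5886).
Re-evaluating at (-1.8857, 1.5886): F = (-25.999750, -9.961150), so ‖F‖₂ = 27.8426.

27.8426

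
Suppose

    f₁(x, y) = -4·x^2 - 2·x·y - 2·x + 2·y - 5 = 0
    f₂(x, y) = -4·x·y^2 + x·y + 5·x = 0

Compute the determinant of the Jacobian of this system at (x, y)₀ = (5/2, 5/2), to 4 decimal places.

1230.0000

J = [[-8·x - 2·y - 2, -2·x + 2], [-4·y^2 + y + 5, -8·x·y + x]].
At the point, J = [[-27.0000, -3.0000], [-17.5000, -47.5000]].
det J = 1230.0000.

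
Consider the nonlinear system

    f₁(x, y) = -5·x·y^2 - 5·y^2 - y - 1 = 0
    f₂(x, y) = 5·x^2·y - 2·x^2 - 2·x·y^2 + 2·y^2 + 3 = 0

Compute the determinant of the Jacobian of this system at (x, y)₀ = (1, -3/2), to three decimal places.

625.250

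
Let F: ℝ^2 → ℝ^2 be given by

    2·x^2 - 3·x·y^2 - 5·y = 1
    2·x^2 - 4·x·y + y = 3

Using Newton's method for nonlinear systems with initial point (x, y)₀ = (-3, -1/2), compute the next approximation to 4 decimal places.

(-1.6860, -0.1431)

At (-3, -1/2): F = (21.7500, 8.5000).
Jacobian J = [[4·x - 3·y^2, -6·x·y - 5], [4·x - 4·y, -4·x + 1]].
At the point, J = [[-12.7500, -14.0000], [-10.0000, 13.0000]] (det J = -305.7500).
Solving J·Δ = −F gives Δ = (1.3140, 0.3569).
Then the next iterate is (x, y)₁ = (-1.6860, -0.1431).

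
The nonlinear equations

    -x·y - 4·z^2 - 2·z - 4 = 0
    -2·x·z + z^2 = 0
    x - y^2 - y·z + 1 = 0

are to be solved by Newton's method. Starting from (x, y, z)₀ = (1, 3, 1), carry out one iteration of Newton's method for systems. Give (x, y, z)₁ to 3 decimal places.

(0.500, 1.948, -0.045)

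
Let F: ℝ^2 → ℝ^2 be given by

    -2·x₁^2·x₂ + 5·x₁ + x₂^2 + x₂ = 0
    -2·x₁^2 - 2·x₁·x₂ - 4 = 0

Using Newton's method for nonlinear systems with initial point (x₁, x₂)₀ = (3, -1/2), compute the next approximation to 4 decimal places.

(1.1648, -0.3021)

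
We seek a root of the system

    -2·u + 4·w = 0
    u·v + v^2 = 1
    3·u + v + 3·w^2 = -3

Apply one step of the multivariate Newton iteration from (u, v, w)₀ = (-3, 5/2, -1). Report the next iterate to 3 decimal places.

(-0.100, 0.000, -0.050)

At (-3, 5/2, -1): F = (2.000, -2.250, -0.500).
Jacobian J = [[-2, 0, 4], [v, u + 2·v, 0], [3, 1, 6·w]].
At the point, J = [[-2.000, 0.000, 4.000], [2.500, 2.000, 0.000], [3.000, 1.000, -6.000]] (det J = 10.000).
Solving J·Δ = −F gives Δ = (2.900, -2.500, 0.950).
Then the next iterate is (u, v, w)₁ = (-0.100, 0.000, -0.050).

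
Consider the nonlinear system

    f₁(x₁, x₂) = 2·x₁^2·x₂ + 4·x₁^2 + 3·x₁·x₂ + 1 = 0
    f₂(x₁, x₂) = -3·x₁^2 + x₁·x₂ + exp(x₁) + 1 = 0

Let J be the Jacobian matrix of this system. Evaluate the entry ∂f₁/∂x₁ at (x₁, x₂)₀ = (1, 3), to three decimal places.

29.000

∂f₁/∂x₁ = 4·x₁·x₂ + 8·x₁ + 3·x₂.
At (1, 3) this is 29.000.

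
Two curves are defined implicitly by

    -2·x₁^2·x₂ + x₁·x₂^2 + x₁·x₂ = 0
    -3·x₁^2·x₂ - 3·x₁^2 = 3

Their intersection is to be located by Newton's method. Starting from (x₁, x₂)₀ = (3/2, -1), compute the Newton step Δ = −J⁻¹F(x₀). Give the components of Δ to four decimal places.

(-1.1944, -0.4444)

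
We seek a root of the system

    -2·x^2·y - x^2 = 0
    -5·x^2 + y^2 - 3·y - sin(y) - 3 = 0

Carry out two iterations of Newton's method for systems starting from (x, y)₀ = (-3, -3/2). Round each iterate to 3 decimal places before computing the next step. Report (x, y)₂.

(-1.002, -1.206)

At (-3, -3/2): F = (18.000, -40.25251).
Jacobian J = [[-4·x·y - 2·x, -2·x^2], [-10·x, 2·y - cos(y) - 3]].
At the point, J = [[-12.000, -18.000], [30.000, -6.07074]] (det J = 612.84885).
Solving J·Δ = −F gives Δ = (1.361, 0.093).
Then the next iterate is (x, y)₁ = (-1.639, -1.407).
Round to (-1.639, -1.407) and repeat: F = (4.87299, -9.24434), J = [[-5.94629, -5.37264], [16.390, -5.97706]].
Δ = (0.637, 0.201), so (x, y)₂ = (-1.002, -1.206).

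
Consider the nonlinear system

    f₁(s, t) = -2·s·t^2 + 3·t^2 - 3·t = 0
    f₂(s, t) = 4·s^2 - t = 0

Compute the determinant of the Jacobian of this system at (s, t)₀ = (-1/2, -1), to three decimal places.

-42.000

J = [[-2·t^2, -4·s·t + 6·t - 3], [8·s, -1]].
At the point, J = [[-2.000, -11.000], [-4.000, -1.000]].
det J = -42.000.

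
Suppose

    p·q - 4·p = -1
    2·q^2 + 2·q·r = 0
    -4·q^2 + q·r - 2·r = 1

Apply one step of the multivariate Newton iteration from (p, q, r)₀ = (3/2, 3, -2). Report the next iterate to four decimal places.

At (3/2, 3, -2): F = (-0.5000, 6.0000, -39.0000).
Jacobian J = [[q - 4, p, 0], [0, 4·q + 2·r, 2·q], [0, -8·q + r, q - 2]].
At the point, J = [[-1.0000, 1.5000, 0.0000], [0.0000, 8.0000, 6.0000], [0.0000, -26.0000, 1.0000]] (det J = -164.0000).
Solving J·Δ = −F gives Δ = (-2.6951, -1.4634, 0.9512).
Then the next iterate is (p, q, r)₁ = (-1.1951, 1.5366, -1.0488).

(-1.1951, 1.5366, -1.0488)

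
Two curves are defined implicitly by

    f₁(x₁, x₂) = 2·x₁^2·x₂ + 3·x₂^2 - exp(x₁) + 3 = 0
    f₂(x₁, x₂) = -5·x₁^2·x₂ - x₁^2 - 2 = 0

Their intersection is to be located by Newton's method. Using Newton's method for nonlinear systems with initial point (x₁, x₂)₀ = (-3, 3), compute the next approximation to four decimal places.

(-2.1939, 1.4753)

At (-3, 3): F = (83.950213, -146.0000).
Jacobian J = [[4·x₁·x₂ - exp(x₁), 2·x₁^2 + 6·x₂], [-10·x₁·x₂ - 2·x₁, -5·x₁^2]].
At the point, J = [[-36.049787, 36.0000], [96.0000, -45.0000]] (det J = -1833.759582).
Solving J·Δ = −F gives Δ = (0.8061, -1.5247).
Then the next iterate is (x₁, x₂)₁ = (-2.1939, 1.4753).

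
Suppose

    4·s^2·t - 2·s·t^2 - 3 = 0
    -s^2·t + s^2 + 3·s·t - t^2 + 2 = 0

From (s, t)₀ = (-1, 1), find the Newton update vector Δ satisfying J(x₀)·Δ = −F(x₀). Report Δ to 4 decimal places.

(0.0556, -0.3056)

At (-1, 1): F = (3.0000, -2.0000).
Jacobian J = [[8·s·t - 2·t^2, 4·s^2 - 4·s·t], [-2·s·t + 2·s + 3·t, -s^2 + 3·s - 2·t]].
At the point, J = [[-10.0000, 8.0000], [3.0000, -6.0000]] (det J = 36.0000).
Solving J·Δ = −F gives Δ = (0.0556, -0.3056).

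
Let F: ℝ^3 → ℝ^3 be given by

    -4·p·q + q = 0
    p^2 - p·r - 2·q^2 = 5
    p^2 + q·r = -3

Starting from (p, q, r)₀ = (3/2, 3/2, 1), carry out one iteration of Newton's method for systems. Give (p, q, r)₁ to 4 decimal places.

At (3/2, 3/2, 1): F = (-7.5000, -8.7500, 6.7500).
Jacobian J = [[-4·q, -4·p + 1, 0], [2·p - r, -4·q, -p], [2·p, r, q]].
At the point, J = [[-6.0000, -5.0000, 0.0000], [2.0000, -6.0000, -1.5000], [3.0000, 1.0000, 1.5000]] (det J = 82.5000).
Solving J·Δ = −F gives Δ = (-0.5000, -0.9000, -2.9000).
Then the next iterate is (p, q, r)₁ = (1.0000, 0.6000, -1.9000).

(1.0000, 0.6000, -1.9000)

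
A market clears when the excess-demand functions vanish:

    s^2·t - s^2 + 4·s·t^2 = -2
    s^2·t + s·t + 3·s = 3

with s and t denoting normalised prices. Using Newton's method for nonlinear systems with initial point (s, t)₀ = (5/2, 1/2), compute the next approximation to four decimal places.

(1.3051, 0.3051)

At (5/2, 1/2): F = (1.3750, 8.8750).
Jacobian J = [[2·s·t - 2·s + 4·t^2, s^2 + 8·s·t], [2·s·t + t + 3, s^2 + s]].
At the point, J = [[-1.5000, 16.2500], [6.0000, 8.7500]] (det J = -110.6250).
Solving J·Δ = −F gives Δ = (-1.1949, -0.1949).
Then the next iterate is (s, t)₁ = (1.3051, 0.3051).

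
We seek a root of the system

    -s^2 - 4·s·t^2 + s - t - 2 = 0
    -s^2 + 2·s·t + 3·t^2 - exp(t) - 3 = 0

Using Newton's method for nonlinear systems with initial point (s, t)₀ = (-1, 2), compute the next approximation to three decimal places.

At (-1, 2): F = (10.000, -3.38906).
Jacobian J = [[-2·s - 4·t^2 + 1, -8·s·t - 1], [-2·s + 2·t, 2·s + 6·t - exp(t)]].
At the point, J = [[-13.000, 15.000], [6.000, 2.61094]] (det J = -123.94227).
Solving J·Δ = −F gives Δ = (0.621, -0.129).
Then the next iterate is (s, t)₁ = (-0.379, 1.871).

(-0.379, 1.871)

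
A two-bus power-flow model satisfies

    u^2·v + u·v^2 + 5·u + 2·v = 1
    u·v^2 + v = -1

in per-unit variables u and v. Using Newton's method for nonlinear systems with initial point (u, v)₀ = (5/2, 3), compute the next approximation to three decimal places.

At (5/2, 3): F = (58.750, 26.500).
Jacobian J = [[2·u·v + v^2 + 5, u^2 + 2·u·v + 2], [v^2, 2·u·v + 1]].
At the point, J = [[29.000, 23.250], [9.000, 16.000]] (det J = 254.750).
Solving J·Δ = −F gives Δ = (-1.271, -0.941).
Then the next iterate is (u, v)₁ = (1.229, 2.059).

(1.229, 2.059)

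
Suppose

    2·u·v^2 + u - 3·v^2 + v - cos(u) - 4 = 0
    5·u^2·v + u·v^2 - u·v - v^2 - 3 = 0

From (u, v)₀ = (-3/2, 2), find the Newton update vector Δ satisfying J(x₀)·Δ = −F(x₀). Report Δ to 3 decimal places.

At (-3/2, 2): F = (-27.57074, 12.500).
Jacobian J = [[2·v^2 + sin(u) + 1, 4·u·v - 6·v + 1], [10·u·v + v^2 - v, 5·u^2 + 2·u·v - u - 2·v]].
At the point, J = [[8.00251, -23.000], [-28.000, 2.750]] (det J = -621.99311).
Solving J·Δ = −F gives Δ = (0.340, -1.080).

(0.340, -1.080)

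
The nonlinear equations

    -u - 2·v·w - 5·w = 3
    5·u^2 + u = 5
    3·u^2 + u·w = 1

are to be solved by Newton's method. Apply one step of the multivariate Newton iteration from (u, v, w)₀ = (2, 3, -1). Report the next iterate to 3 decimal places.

(1.190, -0.667, -1.048)

At (2, 3, -1): F = (6.000, 17.000, 9.000).
Jacobian J = [[-1, -2·w, -2·v - 5], [10·u + 1, 0, 0], [6·u + w, 0, u]].
At the point, J = [[-1.000, 2.000, -11.000], [21.000, 0.000, 0.000], [11.000, 0.000, 2.000]] (det J = -84.000).
Solving J·Δ = −F gives Δ = (-0.810, -3.667, -0.048).
Then the next iterate is (u, v, w)₁ = (1.190, -0.667, -1.048).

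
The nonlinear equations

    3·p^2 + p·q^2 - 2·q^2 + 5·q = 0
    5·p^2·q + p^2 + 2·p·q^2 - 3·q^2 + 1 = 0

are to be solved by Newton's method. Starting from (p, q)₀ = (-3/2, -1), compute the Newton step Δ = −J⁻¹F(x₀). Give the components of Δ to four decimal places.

At (-3/2, -1): F = (-1.7500, -14.0000).
Jacobian J = [[6·p + q^2, 2·p·q - 4·q + 5], [10·p·q + 2·p + 2·q^2, 5·p^2 + 4·p·q - 6·q]].
At the point, J = [[-8.0000, 12.0000], [14.0000, 23.2500]] (det J = -354.0000).
Solving J·Δ = −F gives Δ = (0.3596, 0.3856).

(0.3596, 0.3856)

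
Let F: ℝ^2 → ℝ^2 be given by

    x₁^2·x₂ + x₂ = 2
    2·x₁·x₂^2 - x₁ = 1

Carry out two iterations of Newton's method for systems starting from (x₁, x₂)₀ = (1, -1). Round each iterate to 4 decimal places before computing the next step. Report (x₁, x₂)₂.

(-0.3252, -1.4434)

At (1, -1): F = (-4.0000, 0.0000).
Jacobian J = [[2·x₁·x₂, x₁^2 + 1], [2·x₂^2 - 1, 4·x₁·x₂]].
At the point, J = [[-2.0000, 2.0000], [1.0000, -4.0000]] (det J = 6.0000).
Solving J·Δ = −F gives Δ = (-2.6667, -0.6667).
Then the next iterate is (x₁, x₂)₁ = (-1.6667, -1.6667).
Round to (-1.6667, -1.6667) and repeat: F = (-8.296607, -8.593115), J = [[5.555778, 3.777889], [4.555778, 11.111556]].
Δ = (1.3415, 0.2233), so (x₁, x₂)₂ = (-0.3252, -1.4434).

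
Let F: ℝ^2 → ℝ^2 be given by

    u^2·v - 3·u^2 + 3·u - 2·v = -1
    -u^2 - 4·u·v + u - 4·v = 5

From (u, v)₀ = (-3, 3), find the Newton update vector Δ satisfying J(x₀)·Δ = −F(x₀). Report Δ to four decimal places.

At (-3, 3): F = (-14.0000, 7.0000).
Jacobian J = [[2·u·v - 6·u + 3, u^2 - 2], [-2·u - 4·v + 1, -4·u - 4]].
At the point, J = [[3.0000, 7.0000], [-5.0000, 8.0000]] (det J = 59.0000).
Solving J·Δ = −F gives Δ = (2.7288, 0.8305).

(2.7288, 0.8305)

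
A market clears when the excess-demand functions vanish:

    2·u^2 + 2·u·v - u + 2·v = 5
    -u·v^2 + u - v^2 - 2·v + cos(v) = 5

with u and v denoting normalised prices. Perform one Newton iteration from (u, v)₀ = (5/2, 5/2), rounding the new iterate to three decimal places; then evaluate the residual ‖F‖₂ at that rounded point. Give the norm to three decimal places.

10.607

At (5/2, 5/2): F = (22.500, -30.17614).
Jacobian J = [[4·u + 2·v - 1, 2·u + 2], [-v^2 + 1, -2·u·v - 2·v - sin(v) - 2]].
At the point, J = [[14.000, 7.000], [-5.250, -20.09847]] (det J = -244.62861).
Solving J·Δ = −F gives Δ = (-0.985, -1.244).
Then the next iterate is (u, v)₁ = (1.515, 1.256).
Re-evaluating at (1.515, 1.256): F = (4.39313, -9.65488), so ‖F‖₂ = 10.607.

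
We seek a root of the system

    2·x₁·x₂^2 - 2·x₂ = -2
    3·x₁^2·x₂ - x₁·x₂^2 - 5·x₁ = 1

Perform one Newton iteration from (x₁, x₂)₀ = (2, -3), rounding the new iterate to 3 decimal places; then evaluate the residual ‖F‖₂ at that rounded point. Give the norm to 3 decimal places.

At (2, -3): F = (44.000, -65.000).
Jacobian J = [[2·x₂^2, 4·x₁·x₂ - 2], [6·x₁·x₂ - x₂^2 - 5, 3·x₁^2 - 2·x₁·x₂]].
At the point, J = [[18.000, -26.000], [-50.000, 24.000]] (det J = -868.000).
Solving J·Δ = −F gives Δ = (-0.730, 1.187).
Then the next iterate is (x₁, x₂)₁ = (1.270, -1.813).
Re-evaluating at (1.270, -1.813): F = (13.97490, -20.29701), so ‖F‖₂ = 24.643.

24.643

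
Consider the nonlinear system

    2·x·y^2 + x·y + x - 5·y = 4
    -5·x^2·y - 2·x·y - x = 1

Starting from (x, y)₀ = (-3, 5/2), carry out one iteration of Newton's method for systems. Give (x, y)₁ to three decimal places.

(-2.443, 1.037)

At (-3, 5/2): F = (-64.500, -95.500).
Jacobian J = [[2·y^2 + y + 1, 4·x·y + x - 5], [-10·x·y - 2·y - 1, -5·x^2 - 2·x]].
At the point, J = [[16.000, -38.000], [69.000, -39.000]] (det J = 1998.000).
Solving J·Δ = −F gives Δ = (0.557, -1.463).
Then the next iterate is (x, y)₁ = (-2.443, 1.037).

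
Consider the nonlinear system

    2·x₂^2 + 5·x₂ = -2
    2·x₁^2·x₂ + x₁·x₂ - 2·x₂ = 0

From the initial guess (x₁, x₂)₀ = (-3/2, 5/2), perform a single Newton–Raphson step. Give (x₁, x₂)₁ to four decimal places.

(-1.4440, 0.7000)

At (-3/2, 5/2): F = (27.0000, 2.5000).
Jacobian J = [[0, 4·x₂ + 5], [4·x₁·x₂ + x₂, 2·x₁^2 + x₁ - 2]].
At the point, J = [[0.0000, 15.0000], [-12.5000, 1.0000]] (det J = 187.5000).
Solving J·Δ = −F gives Δ = (0.0560, -1.8000).
Then the next iterate is (x₁, x₂)₁ = (-1.4440, 0.7000).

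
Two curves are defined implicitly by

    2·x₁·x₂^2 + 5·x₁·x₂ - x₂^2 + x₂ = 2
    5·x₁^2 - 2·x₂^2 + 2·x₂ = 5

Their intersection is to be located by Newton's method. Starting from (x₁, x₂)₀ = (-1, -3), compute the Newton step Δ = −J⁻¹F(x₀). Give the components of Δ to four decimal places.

(-0.5385, 1.3297)

At (-1, -3): F = (-17.0000, -24.0000).
Jacobian J = [[2·x₂^2 + 5·x₂, 4·x₁·x₂ + 5·x₁ - 2·x₂ + 1], [10·x₁, -4·x₂ + 2]].
At the point, J = [[3.0000, 14.0000], [-10.0000, 14.0000]] (det J = 182.0000).
Solving J·Δ = −F gives Δ = (-0.5385, 1.3297).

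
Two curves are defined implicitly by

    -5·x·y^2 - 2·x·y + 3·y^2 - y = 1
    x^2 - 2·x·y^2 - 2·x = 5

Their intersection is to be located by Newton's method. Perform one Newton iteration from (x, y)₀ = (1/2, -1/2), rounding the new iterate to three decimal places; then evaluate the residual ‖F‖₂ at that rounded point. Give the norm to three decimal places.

At (1/2, -1/2): F = (0.125, -6.000).
Jacobian J = [[-5·y^2 - 2·y, -10·x·y - 2·x + 6·y - 1], [2·x - 2·y^2 - 2, -4·x·y]].
At the point, J = [[-0.250, -2.500], [-1.500, 1.000]] (det J = -4.000).
Solving J·Δ = −F gives Δ = (-3.719, 0.422).
Then the next iterate is (x, y)₁ = (-3.219, -0.078).
Re-evaluating at (-3.219, -0.078): F = (-1.30799, 11.83913), so ‖F‖₂ = 11.911.

11.911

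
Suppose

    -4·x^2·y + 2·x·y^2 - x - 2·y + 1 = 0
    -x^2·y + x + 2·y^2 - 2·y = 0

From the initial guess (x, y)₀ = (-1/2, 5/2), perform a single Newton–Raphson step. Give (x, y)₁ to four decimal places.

(-0.2742, 1.5755)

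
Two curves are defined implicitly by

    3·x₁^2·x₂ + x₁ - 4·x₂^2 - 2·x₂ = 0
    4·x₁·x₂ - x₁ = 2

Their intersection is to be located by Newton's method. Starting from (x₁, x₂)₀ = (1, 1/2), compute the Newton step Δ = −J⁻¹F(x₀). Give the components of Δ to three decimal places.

(0.053, 0.237)

At (1, 1/2): F = (0.500, -1.000).
Jacobian J = [[6·x₁·x₂ + 1, 3·x₁^2 - 8·x₂ - 2], [4·x₂ - 1, 4·x₁]].
At the point, J = [[4.000, -3.000], [1.000, 4.000]] (det J = 19.000).
Solving J·Δ = −F gives Δ = (0.053, 0.237).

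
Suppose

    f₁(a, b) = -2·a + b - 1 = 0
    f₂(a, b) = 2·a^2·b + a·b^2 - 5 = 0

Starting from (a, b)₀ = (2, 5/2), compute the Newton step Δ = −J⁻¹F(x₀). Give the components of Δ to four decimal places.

(-1.1647, 0.1707)

At (2, 5/2): F = (-2.5000, 27.5000).
Jacobian J = [[-2, 1], [4·a·b + b^2, 2·a^2 + 2·a·b]].
At the point, J = [[-2.0000, 1.0000], [26.2500, 18.0000]] (det J = -62.2500).
Solving J·Δ = −F gives Δ = (-1.1647, 0.1707).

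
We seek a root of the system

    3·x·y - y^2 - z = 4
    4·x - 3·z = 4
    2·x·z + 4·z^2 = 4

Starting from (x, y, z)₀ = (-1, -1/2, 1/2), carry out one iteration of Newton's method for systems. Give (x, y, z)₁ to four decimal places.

(1.8182, -4.5341, 1.0909)

At (-1, -1/2, 1/2): F = (-3.2500, -9.5000, -4.0000).
Jacobian J = [[3·y, 3·x - 2·y, -1], [4, 0, -3], [2·z, 0, 2·x + 8·z]].
At the point, J = [[-1.5000, -2.0000, -1.0000], [4.0000, 0.0000, -3.0000], [1.0000, 0.0000, 2.0000]] (det J = 22.0000).
Solving J·Δ = −F gives Δ = (2.8182, -4.0341, 0.5909).
Then the next iterate is (x, y, z)₁ = (1.8182, -4.5341, 1.0909).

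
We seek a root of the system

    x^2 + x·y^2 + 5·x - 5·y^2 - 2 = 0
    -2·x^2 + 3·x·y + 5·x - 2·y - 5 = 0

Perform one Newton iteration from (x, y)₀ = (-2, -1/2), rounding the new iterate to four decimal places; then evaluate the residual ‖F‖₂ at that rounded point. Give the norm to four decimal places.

4.2431

At (-2, -1/2): F = (-9.7500, -19.0000).
Jacobian J = [[2·x + y^2 + 5, 2·x·y - 10·y], [-4·x + 3·y + 5, 3·x - 2]].
At the point, J = [[1.2500, 7.0000], [11.5000, -8.0000]] (det J = -90.5000).
Solving J·Δ = −F gives Δ = (2.3315, 0.9765).
Then the next iterate is (x, y)₁ = (0.3315, 0.4765).
Re-evaluating at (0.3315, 0.4765): F = (-1.292601, -4.041405), so ‖F‖₂ = 4.2431.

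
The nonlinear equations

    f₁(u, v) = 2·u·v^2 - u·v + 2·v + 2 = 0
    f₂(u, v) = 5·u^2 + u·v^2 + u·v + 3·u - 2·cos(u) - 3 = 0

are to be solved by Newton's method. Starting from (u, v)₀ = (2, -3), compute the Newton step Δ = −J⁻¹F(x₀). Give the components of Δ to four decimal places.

At (2, -3): F = (38.0000, 35.832294).
Jacobian J = [[2·v^2 - v, 4·u·v - u + 2], [10·u + v^2 + v + 2·sin(u) + 3, 2·u·v + u]].
At the point, J = [[21.0000, -24.0000], [30.818595, -10.0000]] (det J = 529.646276).
Solving J·Δ = −F gives Δ = (-0.9062, 0.7904).

(-0.9062, 0.7904)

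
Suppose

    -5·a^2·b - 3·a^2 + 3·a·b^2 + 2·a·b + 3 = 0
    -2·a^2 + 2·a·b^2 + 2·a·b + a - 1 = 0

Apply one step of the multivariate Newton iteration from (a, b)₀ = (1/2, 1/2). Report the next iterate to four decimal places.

(1.1538, 0.4615)

At (1/2, 1/2): F = (2.5000, -0.2500).
Jacobian J = [[-10·a·b - 6·a + 3·b^2 + 2·b, -5·a^2 + 6·a·b + 2·a], [-4·a + 2·b^2 + 2·b + 1, 4·a·b + 2·a]].
At the point, J = [[-3.7500, 1.2500], [0.5000, 2.0000]] (det J = -8.1250).
Solving J·Δ = −F gives Δ = (0.6538, -0.0385).
Then the next iterate is (a, b)₁ = (1.1538, 0.4615).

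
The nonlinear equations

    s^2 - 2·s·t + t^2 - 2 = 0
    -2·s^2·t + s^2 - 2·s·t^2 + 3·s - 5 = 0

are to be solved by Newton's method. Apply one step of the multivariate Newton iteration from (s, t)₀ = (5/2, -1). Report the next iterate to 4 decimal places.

(1.5675, -0.4683)

At (5/2, -1): F = (10.2500, 16.2500).
Jacobian J = [[2·s - 2·t, -2·s + 2·t], [-4·s·t + 2·s - 2·t^2 + 3, -2·s^2 - 4·s·t]].
At the point, J = [[7.0000, -7.0000], [16.0000, -2.5000]] (det J = 94.5000).
Solving J·Δ = −F gives Δ = (-0.9325, 0.5317).
Then the next iterate is (s, t)₁ = (1.5675, -0.4683).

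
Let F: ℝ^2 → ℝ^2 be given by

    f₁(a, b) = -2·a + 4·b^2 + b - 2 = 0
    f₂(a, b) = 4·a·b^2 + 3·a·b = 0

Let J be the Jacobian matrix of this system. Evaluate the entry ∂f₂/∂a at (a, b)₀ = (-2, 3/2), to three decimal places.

∂f₂/∂a = 4·b^2 + 3·b.
At (-2, 3/2) this is 13.500.

13.500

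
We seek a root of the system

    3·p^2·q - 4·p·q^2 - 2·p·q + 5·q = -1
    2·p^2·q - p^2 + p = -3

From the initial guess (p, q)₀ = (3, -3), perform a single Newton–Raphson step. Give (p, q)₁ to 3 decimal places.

At (3, -3): F = (-185.000, -57.000).
Jacobian J = [[6·p·q - 4·q^2 - 2·q, 3·p^2 - 8·p·q - 2·p + 5], [4·p·q - 2·p + 1, 2·p^2]].
At the point, J = [[-84.000, 98.000], [-41.000, 18.000]] (det J = 2506.000).
Solving J·Δ = −F gives Δ = (-0.900, 1.116).
Then the next iterate is (p, q)₁ = (2.100, -1.884).

(2.100, -1.884)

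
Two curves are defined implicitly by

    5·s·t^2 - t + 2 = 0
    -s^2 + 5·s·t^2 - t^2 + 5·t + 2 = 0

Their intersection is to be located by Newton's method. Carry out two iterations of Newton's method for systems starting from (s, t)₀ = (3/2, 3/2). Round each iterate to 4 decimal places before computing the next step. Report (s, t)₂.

(1.1668, 0.1051)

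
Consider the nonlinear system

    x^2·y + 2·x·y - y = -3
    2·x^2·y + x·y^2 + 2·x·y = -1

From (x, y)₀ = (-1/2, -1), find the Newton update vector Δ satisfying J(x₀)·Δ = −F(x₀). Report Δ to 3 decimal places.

(-3.300, 4.600)

At (-1/2, -1): F = (4.750, 1.000).
Jacobian J = [[2·x·y + 2·y, x^2 + 2·x - 1], [4·x·y + y^2 + 2·y, 2·x^2 + 2·x·y + 2·x]].
At the point, J = [[-1.000, -1.750], [1.000, 0.500]] (det J = 1.250).
Solving J·Δ = −F gives Δ = (-3.300, 4.600).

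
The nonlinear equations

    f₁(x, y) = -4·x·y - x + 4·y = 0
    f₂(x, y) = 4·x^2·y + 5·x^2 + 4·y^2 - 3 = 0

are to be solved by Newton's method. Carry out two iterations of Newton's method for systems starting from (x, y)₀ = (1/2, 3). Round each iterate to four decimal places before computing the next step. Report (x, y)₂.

(0.6970, 0.6291)

At (1/2, 3): F = (5.5000, 37.2500).
Jacobian J = [[-4·y - 1, -4·x + 4], [8·x·y + 10·x, 4·x^2 + 8·y]].
At the point, J = [[-13.0000, 2.0000], [17.0000, 25.0000]] (det J = -359.0000).
Solving J·Δ = −F gives Δ = (0.1755, -1.6093).
Then the next iterate is (x, y)₁ = (0.6755, 1.3907).
Round to (0.6755, 1.3907) and repeat: F = (1.129629, 9.555994), J = [[-6.5628, 1.2980], [14.270343, 12.950801]].
Δ = (0.0215, -0.7616), so (x, y)₂ = (0.6970, 0.6291).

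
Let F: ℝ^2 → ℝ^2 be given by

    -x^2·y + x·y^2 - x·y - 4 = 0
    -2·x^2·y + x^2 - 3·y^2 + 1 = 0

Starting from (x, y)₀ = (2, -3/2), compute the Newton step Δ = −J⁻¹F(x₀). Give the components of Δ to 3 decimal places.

At (2, -3/2): F = (9.500, 10.250).
Jacobian J = [[-2·x·y + y^2 - y, -x^2 + 2·x·y - x], [-4·x·y + 2·x, -2·x^2 - 6·y]].
At the point, J = [[9.750, -12.000], [16.000, 1.000]] (det J = 201.750).
Solving J·Δ = −F gives Δ = (-0.657, 0.258).

(-0.657, 0.258)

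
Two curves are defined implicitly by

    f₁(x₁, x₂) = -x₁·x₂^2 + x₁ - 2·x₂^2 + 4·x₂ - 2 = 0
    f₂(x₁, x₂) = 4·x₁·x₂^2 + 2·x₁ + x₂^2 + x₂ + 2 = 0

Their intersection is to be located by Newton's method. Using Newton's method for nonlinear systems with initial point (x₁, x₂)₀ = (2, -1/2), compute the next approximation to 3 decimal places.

(0.733, -0.006)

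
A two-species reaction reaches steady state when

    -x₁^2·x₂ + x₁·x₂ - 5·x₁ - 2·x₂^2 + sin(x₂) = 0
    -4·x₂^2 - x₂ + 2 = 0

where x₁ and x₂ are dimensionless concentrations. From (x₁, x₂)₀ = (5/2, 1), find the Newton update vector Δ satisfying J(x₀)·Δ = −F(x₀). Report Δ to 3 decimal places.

(-1.667, -0.333)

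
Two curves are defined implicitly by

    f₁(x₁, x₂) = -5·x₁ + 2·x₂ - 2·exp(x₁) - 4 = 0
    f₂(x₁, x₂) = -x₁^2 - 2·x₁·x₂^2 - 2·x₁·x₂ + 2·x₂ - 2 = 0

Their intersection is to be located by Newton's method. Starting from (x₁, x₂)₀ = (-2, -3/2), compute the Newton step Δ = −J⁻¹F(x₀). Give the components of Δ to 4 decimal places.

(0.1644, -0.9315)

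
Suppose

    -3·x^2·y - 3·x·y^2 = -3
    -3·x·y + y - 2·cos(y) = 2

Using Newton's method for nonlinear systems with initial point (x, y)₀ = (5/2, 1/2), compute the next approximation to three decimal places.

At (5/2, 1/2): F = (-8.250, -7.00517).
Jacobian J = [[-6·x·y - 3·y^2, -3·x^2 - 6·x·y], [-3·y, -3·x + 2·sin(y) + 1]].
At the point, J = [[-8.250, -26.250], [-1.500, -5.54115]] (det J = 6.33948).
Solving J·Δ = −F gives Δ = (21.795, -7.164).
Then the next iterate is (x, y)₁ = (24.295, -6.664).

(24.295, -6.664)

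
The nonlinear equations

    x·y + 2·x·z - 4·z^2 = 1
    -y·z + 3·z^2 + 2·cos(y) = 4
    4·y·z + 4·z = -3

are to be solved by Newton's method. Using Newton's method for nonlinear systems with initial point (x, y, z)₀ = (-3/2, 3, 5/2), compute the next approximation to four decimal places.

(-0.2537, 0.3761, 1.4525)

At (-3/2, 3, 5/2): F = (-38.0000, 5.270015, 43.0000).
Jacobian J = [[y + 2·z, x, 2·x - 8·z], [0, -z - 2·sin(y), -y + 6·z], [0, 4·z, 4·y + 4]].
At the point, J = [[8.0000, -1.5000, -23.0000], [0.0000, -2.782240, 12.0000], [0.0000, 10.0000, 16.0000]] (det J = -1316.126722).
Solving J·Δ = −F gives Δ = (1.2463, -2.6239, -1.0475).
Then the next iterate is (x, y, z)₁ = (-0.2537, 0.3761, 1.4525).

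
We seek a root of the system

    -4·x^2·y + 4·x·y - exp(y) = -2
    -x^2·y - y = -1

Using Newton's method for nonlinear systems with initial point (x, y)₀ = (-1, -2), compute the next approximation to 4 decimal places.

(-1.3200, 1.1401)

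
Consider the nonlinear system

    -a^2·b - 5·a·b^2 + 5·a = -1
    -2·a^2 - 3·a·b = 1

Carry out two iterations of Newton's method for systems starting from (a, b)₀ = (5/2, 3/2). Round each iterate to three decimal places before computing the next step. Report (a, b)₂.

At (5/2, 3/2): F = (-24.000, -24.750).
Jacobian J = [[-2·a·b - 5·b^2 + 5, -a^2 - 10·a·b], [-4·a - 3·b, -3·a]].
At the point, J = [[-13.750, -43.750], [-14.500, -7.500]] (det J = -531.250).
Solving J·Δ = −F gives Δ = (-1.699, -0.014).
Then the next iterate is (a, b)₁ = (0.801, 1.486).
Round to (0.801, 1.486) and repeat: F = (-4.79224, -5.85406), J = [[-8.42155, -12.54446], [-7.662, -2.403]].
Δ = (-0.816, 0.166), so (a, b)₂ = (-0.015, 1.652).

(-0.015, 1.652)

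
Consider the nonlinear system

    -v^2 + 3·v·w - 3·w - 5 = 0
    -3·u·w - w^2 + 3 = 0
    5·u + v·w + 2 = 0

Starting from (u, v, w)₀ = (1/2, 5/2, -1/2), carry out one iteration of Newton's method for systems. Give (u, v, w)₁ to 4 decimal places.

(-1.1896, 1.7601, 1.4312)

At (1/2, 5/2, -1/2): F = (-13.5000, 3.5000, 3.2500).
Jacobian J = [[0, -2·v + 3·w, 3·v - 3], [-3·w, 0, -3·u - 2·w], [5, w, v]].
At the point, J = [[0.0000, -6.5000, 4.5000], [1.5000, 0.0000, -0.5000], [5.0000, -0.5000, 2.5000]] (det J = 37.2500).
Solving J·Δ = −F gives Δ = (-1.6896, -0.7399, 1.9312).
Then the next iterate is (u, v, w)₁ = (-1.1896, 1.7601, 1.4312).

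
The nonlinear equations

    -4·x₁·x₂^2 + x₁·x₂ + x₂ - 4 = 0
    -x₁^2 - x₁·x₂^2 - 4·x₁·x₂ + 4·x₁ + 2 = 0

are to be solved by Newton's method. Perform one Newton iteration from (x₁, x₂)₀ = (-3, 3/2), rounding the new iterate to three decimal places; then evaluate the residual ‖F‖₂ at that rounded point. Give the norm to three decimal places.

5.420

At (-3, 3/2): F = (20.000, 5.750).
Jacobian J = [[-4·x₂^2 + x₂, -8·x₁·x₂ + x₁ + 1], [-2·x₁ - x₂^2 - 4·x₂ + 4, -2·x₁·x₂ - 4·x₁]].
At the point, J = [[-7.500, 34.000], [1.750, 21.000]] (det J = -217.000).
Solving J·Δ = −F gives Δ = (1.035, -0.360).
Then the next iterate is (x₁, x₂)₁ = (-1.965, 1.140).
Re-evaluating at (-1.965, 1.140): F = (5.11476, 1.79289), so ‖F‖₂ = 5.420.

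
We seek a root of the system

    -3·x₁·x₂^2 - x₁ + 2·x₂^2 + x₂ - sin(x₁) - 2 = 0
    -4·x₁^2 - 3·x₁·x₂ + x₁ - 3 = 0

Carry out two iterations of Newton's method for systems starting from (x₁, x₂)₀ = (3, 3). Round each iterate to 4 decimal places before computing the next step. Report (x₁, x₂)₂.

(-1.3326, 9.5391)

At (3, 3): F = (-65.141120, -63.0000).
Jacobian J = [[-3·x₂^2 - cos(x₁) - 1, -6·x₁·x₂ + 4·x₂ + 1], [-8·x₁ - 3·x₂ + 1, -3·x₁]].
At the point, J = [[-27.010008, -41.0000], [-32.0000, -9.0000]] (det J = -1068.909932).
Solving J·Δ = −F gives Δ = (-1.8680, -0.3582).
Then the next iterate is (x₁, x₂)₁ = (1.1320, 2.6418).
Round to (1.1320, 2.6418) and repeat: F = (-11.138297, -15.965249), J = [[-22.362172, -6.375906], [-15.9814, -3.3960]].
Δ = (-2.4646, 6.8973), so (x₁, x₂)₂ = (-1.3326, 9.5391).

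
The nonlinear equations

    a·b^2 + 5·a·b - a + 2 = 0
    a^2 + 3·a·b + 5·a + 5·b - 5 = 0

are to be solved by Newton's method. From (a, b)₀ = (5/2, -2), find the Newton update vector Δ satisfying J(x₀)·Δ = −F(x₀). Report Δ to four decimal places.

At (5/2, -2): F = (-15.5000, -11.2500).
Jacobian J = [[b^2 + 5·b - 1, 2·a·b + 5·a], [2·a + 3·b + 5, 3·a + 5]].
At the point, J = [[-7.0000, 2.5000], [4.0000, 12.5000]] (det J = -97.5000).
Solving J·Δ = −F gives Δ = (-1.6987, 1.4436).

(-1.6987, 1.4436)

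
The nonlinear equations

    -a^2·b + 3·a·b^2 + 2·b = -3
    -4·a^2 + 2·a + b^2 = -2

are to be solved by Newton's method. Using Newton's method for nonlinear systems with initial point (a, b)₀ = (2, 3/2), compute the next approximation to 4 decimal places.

(1.2729, 0.6903)

At (2, 3/2): F = (13.5000, -7.7500).
Jacobian J = [[-2·a·b + 3·b^2, -a^2 + 6·a·b + 2], [-8·a + 2, 2·b]].
At the point, J = [[0.7500, 16.0000], [-14.0000, 3.0000]] (det J = 226.2500).
Solving J·Δ = −F gives Δ = (-0.7271, -0.8097).
Then the next iterate is (a, b)₁ = (1.2729, 0.6903).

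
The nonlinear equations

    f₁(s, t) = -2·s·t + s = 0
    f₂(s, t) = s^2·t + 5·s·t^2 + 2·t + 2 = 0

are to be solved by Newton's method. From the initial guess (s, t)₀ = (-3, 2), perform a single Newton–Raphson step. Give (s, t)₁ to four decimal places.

At (-3, 2): F = (9.0000, -36.0000).
Jacobian J = [[-2·t + 1, -2·s], [2·s·t + 5·t^2, s^2 + 10·s·t + 2]].
At the point, J = [[-3.0000, 6.0000], [8.0000, -49.0000]] (det J = 99.0000).
Solving J·Δ = −F gives Δ = (2.2727, -0.3636).
Then the next iterate is (s, t)₁ = (-0.7273, 1.6364).

(-0.7273, 1.6364)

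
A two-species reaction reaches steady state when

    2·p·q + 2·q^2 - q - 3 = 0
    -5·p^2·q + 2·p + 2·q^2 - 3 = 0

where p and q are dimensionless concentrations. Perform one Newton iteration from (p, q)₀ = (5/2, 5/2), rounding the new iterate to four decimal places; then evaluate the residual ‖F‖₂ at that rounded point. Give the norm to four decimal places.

19.2239

At (5/2, 5/2): F = (19.5000, -63.6250).
Jacobian J = [[2·q, 2·p + 4·q - 1], [-10·p·q + 2, -5·p^2 + 4·q]].
At the point, J = [[5.0000, 14.0000], [-60.5000, -21.2500]] (det J = 740.7500).
Solving J·Δ = −F gives Δ = (-0.6431, -1.1632).
Then the next iterate is (p, q)₁ = (1.8569, 1.3368).
Re-evaluating at (1.8569, 1.3368): F = (4.201876, -18.759082), so ‖F‖₂ = 19.2239.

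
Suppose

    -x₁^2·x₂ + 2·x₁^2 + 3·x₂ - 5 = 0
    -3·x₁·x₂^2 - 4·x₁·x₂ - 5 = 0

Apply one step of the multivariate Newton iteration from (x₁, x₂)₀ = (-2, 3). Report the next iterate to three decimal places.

At (-2, 3): F = (0.000, 73.000).
Jacobian J = [[-2·x₁·x₂ + 4·x₁, -x₁^2 + 3], [-3·x₂^2 - 4·x₂, -6·x₁·x₂ - 4·x₁]].
At the point, J = [[4.000, -1.000], [-39.000, 44.000]] (det J = 137.000).
Solving J·Δ = −F gives Δ = (-0.533, -2.131).
Then the next iterate is (x₁, x₂)₁ = (-2.533, 0.869).

(-2.533, 0.869)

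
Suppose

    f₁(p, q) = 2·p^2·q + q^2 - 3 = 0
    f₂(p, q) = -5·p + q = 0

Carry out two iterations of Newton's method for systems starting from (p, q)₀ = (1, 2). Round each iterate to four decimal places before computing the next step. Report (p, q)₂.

(0.3329, 1.6643)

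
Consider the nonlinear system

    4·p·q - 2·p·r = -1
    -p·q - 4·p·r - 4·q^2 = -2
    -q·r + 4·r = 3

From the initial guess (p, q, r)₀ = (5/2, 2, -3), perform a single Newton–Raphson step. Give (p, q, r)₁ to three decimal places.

(4.945, -0.728, 5.592)

At (5/2, 2, -3): F = (36.000, 11.000, -9.000).
Jacobian J = [[4·q - 2·r, 4·p, -2·p], [-q - 4·r, -p - 8·q, -4·p], [0, -r, -q + 4]].
At the point, J = [[14.000, 10.000, -5.000], [10.000, -18.500, -10.000], [0.000, 3.000, 2.000]] (det J = -448.000).
Solving J·Δ = −F gives Δ = (2.445, -2.728, 8.592).
Then the next iterate is (p, q, r)₁ = (4.945, -0.728, 5.592).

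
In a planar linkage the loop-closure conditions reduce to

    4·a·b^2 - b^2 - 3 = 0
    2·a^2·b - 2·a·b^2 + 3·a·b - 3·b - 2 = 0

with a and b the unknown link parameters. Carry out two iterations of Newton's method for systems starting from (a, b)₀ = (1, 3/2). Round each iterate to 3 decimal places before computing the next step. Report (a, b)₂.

At (1, 3/2): F = (3.750, -3.500).
Jacobian J = [[4·b^2, 8·a·b - 2·b], [4·a·b - 2·b^2 + 3·b, 2·a^2 - 4·a·b + 3·a - 3]].
At the point, J = [[9.000, 9.000], [6.000, -4.000]] (det J = -90.000).
Solving J·Δ = −F gives Δ = (0.183, -0.600).
Then the next iterate is (a, b)₁ = (1.183, 0.900).
Round to (1.183, 0.900) and repeat: F = (0.02292, -0.90328), J = [[3.240, 6.71760], [5.33880, -0.91082]].
Δ = (0.156, -0.079), so (a, b)₂ = (1.339, 0.821).

(1.339, 0.821)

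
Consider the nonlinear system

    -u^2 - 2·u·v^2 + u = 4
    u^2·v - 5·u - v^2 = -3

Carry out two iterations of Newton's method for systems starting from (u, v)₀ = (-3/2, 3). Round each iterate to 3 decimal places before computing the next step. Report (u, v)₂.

At (-3/2, 3): F = (19.250, 8.250).
Jacobian J = [[-2·u - 2·v^2 + 1, -4·u·v], [2·u·v - 5, u^2 - 2·v]].
At the point, J = [[-14.000, 18.000], [-14.000, -3.750]] (det J = 304.500).
Solving J·Δ = −F gives Δ = (0.725, -0.506).
Then the next iterate is (u, v)₁ = (-0.775, 2.494).
Round to (-0.775, 2.494) and repeat: F = (4.26543, 2.15292), J = [[-9.89007, 7.73140], [-8.86570, -4.38738]].
Δ = (0.316, -0.148), so (u, v)₂ = (-0.459, 2.346).

(-0.459, 2.346)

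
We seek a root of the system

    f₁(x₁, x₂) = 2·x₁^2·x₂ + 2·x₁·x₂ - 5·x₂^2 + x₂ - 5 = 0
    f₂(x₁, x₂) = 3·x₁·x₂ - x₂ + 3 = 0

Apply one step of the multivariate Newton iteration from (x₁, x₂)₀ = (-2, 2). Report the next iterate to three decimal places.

(-1.655, 0.724)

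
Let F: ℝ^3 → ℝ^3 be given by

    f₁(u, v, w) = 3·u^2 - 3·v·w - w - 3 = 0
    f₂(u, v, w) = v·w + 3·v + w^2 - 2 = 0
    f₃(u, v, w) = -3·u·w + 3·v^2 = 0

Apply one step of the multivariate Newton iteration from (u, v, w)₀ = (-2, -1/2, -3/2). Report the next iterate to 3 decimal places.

At (-2, -1/2, -3/2): F = (8.250, -0.500, -8.250).
Jacobian J = [[6·u, -3·w, -3·v - 1], [0, w + 3, v + 2·w], [-3·w, 6·v, -3·u]].
At the point, J = [[-12.000, 4.500, 0.500], [0.000, 1.500, -3.500], [4.500, -3.000, 6.000]] (det J = -56.250).
Solving J·Δ = −F gives Δ = (2.453, 4.510, 1.790).
Then the next iterate is (u, v, w)₁ = (0.453, 4.010, 0.290).

(0.453, 4.010, 0.290)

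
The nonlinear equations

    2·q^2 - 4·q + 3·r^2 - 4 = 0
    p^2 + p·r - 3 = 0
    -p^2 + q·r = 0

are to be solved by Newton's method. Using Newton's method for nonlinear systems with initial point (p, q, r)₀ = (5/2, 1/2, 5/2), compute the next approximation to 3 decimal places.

At (5/2, 1/2, 5/2): F = (13.250, 9.500, -5.000).
Jacobian J = [[0, 4·q - 4, 6·r], [2·p + r, 0, p], [-2·p, r, q]].
At the point, J = [[0.000, -2.000, 15.000], [7.500, 0.000, 2.500], [-5.000, 2.500, 0.500]] (det J = 313.750).
Solving J·Δ = −F gives Δ = (-0.981, 0.208, -0.856).
Then the next iterate is (p, q, r)₁ = (1.519, 0.708, 1.644).

(1.519, 0.708, 1.644)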